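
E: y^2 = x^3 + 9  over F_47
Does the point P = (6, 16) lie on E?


Check whether y^2 = x^3 + 0 x + 9 (mod 47) for (x, y) = (6, 16).
LHS: y^2 = 16^2 mod 47 = 21
RHS: x^3 + 0 x + 9 = 6^3 + 0*6 + 9 mod 47 = 37
LHS != RHS

No, not on the curve


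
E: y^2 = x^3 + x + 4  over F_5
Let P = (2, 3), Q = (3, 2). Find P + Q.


P != Q, so use the chord formula.
s = (y2 - y1) / (x2 - x1) = (4) / (1) mod 5 = 4
x3 = s^2 - x1 - x2 mod 5 = 4^2 - 2 - 3 = 1
y3 = s (x1 - x3) - y1 mod 5 = 4 * (2 - 1) - 3 = 1

P + Q = (1, 1)


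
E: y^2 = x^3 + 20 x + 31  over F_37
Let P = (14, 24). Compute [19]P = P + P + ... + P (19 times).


k = 19 = 10011_2 (binary, LSB first: 11001)
Double-and-add from P = (14, 24):
  bit 0 = 1: acc = O + (14, 24) = (14, 24)
  bit 1 = 1: acc = (14, 24) + (5, 16) = (6, 16)
  bit 2 = 0: acc unchanged = (6, 16)
  bit 3 = 0: acc unchanged = (6, 16)
  bit 4 = 1: acc = (6, 16) + (29, 5) = (13, 34)

19P = (13, 34)


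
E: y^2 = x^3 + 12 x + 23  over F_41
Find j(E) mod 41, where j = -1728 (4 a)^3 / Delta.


Delta = -16(4 a^3 + 27 b^2) mod 41 = 32
-1728 * (4 a)^3 = -1728 * (4*12)^3 mod 41 = 33
j = 33 * 32^(-1) mod 41 = 10

j = 10 (mod 41)


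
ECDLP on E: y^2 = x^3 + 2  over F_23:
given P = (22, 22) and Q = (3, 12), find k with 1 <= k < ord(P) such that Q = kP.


Enumerate multiples of P until we hit Q = (3, 12):
  1P = (22, 22)
  2P = (10, 6)
  3P = (3, 11)
  4P = (7, 0)
  5P = (3, 12)
Match found at i = 5.

k = 5


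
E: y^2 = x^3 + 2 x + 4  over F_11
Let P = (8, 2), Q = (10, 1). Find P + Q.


P != Q, so use the chord formula.
s = (y2 - y1) / (x2 - x1) = (10) / (2) mod 11 = 5
x3 = s^2 - x1 - x2 mod 11 = 5^2 - 8 - 10 = 7
y3 = s (x1 - x3) - y1 mod 11 = 5 * (8 - 7) - 2 = 3

P + Q = (7, 3)


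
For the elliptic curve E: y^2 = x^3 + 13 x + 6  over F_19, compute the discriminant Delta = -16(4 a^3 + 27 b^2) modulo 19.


4 a^3 + 27 b^2 = 4*13^3 + 27*6^2 = 8788 + 972 = 9760
Delta = -16 * (9760) = -156160
Delta mod 19 = 1

Delta = 1 (mod 19)


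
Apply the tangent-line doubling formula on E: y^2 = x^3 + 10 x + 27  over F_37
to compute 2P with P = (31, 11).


Doubling: s = (3 x1^2 + a) / (2 y1)
s = (3*31^2 + 10) / (2*11) mod 37 = 2
x3 = s^2 - 2 x1 mod 37 = 2^2 - 2*31 = 16
y3 = s (x1 - x3) - y1 mod 37 = 2 * (31 - 16) - 11 = 19

2P = (16, 19)


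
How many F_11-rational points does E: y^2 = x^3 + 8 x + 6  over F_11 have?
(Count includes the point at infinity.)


For each x in F_11, count y with y^2 = x^3 + 8 x + 6 mod 11:
  x = 1: RHS = 4, y in [2, 9]  -> 2 point(s)
  x = 4: RHS = 3, y in [5, 6]  -> 2 point(s)
  x = 7: RHS = 9, y in [3, 8]  -> 2 point(s)
  x = 9: RHS = 4, y in [2, 9]  -> 2 point(s)
Affine points: 8. Add the point at infinity: total = 9.

#E(F_11) = 9


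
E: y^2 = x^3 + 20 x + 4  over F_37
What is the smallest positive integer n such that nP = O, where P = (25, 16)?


Compute successive multiples of P until we hit O:
  1P = (25, 16)
  2P = (31, 1)
  3P = (15, 33)
  4P = (1, 32)
  5P = (32, 1)
  6P = (8, 11)
  7P = (11, 36)
  8P = (34, 18)
  ... (continuing to 21P)
  21P = O

ord(P) = 21


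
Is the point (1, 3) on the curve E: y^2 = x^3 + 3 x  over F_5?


Check whether y^2 = x^3 + 3 x + 0 (mod 5) for (x, y) = (1, 3).
LHS: y^2 = 3^2 mod 5 = 4
RHS: x^3 + 3 x + 0 = 1^3 + 3*1 + 0 mod 5 = 4
LHS = RHS

Yes, on the curve


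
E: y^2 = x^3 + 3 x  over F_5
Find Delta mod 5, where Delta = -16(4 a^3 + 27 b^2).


4 a^3 + 27 b^2 = 4*3^3 + 27*0^2 = 108 + 0 = 108
Delta = -16 * (108) = -1728
Delta mod 5 = 2

Delta = 2 (mod 5)


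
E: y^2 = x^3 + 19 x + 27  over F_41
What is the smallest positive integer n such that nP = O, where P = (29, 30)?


Compute successive multiples of P until we hit O:
  1P = (29, 30)
  2P = (24, 11)
  3P = (9, 5)
  4P = (2, 14)
  5P = (18, 16)
  6P = (19, 20)
  7P = (35, 5)
  8P = (16, 32)
  ... (continuing to 39P)
  39P = O

ord(P) = 39


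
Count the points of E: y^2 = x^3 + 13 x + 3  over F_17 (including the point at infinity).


For each x in F_17, count y with y^2 = x^3 + 13 x + 3 mod 17:
  x = 1: RHS = 0, y in [0]  -> 1 point(s)
  x = 3: RHS = 1, y in [1, 16]  -> 2 point(s)
  x = 4: RHS = 0, y in [0]  -> 1 point(s)
  x = 6: RHS = 8, y in [5, 12]  -> 2 point(s)
  x = 9: RHS = 16, y in [4, 13]  -> 2 point(s)
  x = 11: RHS = 15, y in [7, 10]  -> 2 point(s)
  x = 12: RHS = 0, y in [0]  -> 1 point(s)
Affine points: 11. Add the point at infinity: total = 12.

#E(F_17) = 12


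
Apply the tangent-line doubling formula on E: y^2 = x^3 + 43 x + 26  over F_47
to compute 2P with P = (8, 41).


Doubling: s = (3 x1^2 + a) / (2 y1)
s = (3*8^2 + 43) / (2*41) mod 47 = 0
x3 = s^2 - 2 x1 mod 47 = 0^2 - 2*8 = 31
y3 = s (x1 - x3) - y1 mod 47 = 0 * (8 - 31) - 41 = 6

2P = (31, 6)


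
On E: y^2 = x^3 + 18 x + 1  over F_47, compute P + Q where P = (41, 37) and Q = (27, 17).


P != Q, so use the chord formula.
s = (y2 - y1) / (x2 - x1) = (27) / (33) mod 47 = 35
x3 = s^2 - x1 - x2 mod 47 = 35^2 - 41 - 27 = 29
y3 = s (x1 - x3) - y1 mod 47 = 35 * (41 - 29) - 37 = 7

P + Q = (29, 7)


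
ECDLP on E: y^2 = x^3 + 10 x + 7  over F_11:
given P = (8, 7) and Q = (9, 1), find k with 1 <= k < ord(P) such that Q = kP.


Enumerate multiples of P until we hit Q = (9, 1):
  1P = (8, 7)
  2P = (9, 10)
  3P = (3, 8)
  4P = (4, 1)
  5P = (4, 10)
  6P = (3, 3)
  7P = (9, 1)
Match found at i = 7.

k = 7


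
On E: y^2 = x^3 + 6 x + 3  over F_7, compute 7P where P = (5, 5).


k = 7 = 111_2 (binary, LSB first: 111)
Double-and-add from P = (5, 5):
  bit 0 = 1: acc = O + (5, 5) = (5, 5)
  bit 1 = 1: acc = (5, 5) + (5, 2) = O
  bit 2 = 1: acc = O + (5, 5) = (5, 5)

7P = (5, 5)


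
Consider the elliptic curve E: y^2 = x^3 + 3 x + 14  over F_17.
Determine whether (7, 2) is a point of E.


Check whether y^2 = x^3 + 3 x + 14 (mod 17) for (x, y) = (7, 2).
LHS: y^2 = 2^2 mod 17 = 4
RHS: x^3 + 3 x + 14 = 7^3 + 3*7 + 14 mod 17 = 4
LHS = RHS

Yes, on the curve


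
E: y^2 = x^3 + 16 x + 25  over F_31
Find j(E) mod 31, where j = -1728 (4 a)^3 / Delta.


Delta = -16(4 a^3 + 27 b^2) mod 31 = 2
-1728 * (4 a)^3 = -1728 * (4*16)^3 mod 31 = 2
j = 2 * 2^(-1) mod 31 = 1

j = 1 (mod 31)


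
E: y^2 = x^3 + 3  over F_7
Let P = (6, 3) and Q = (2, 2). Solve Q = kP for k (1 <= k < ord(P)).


Enumerate multiples of P until we hit Q = (2, 2):
  1P = (6, 3)
  2P = (4, 5)
  3P = (5, 3)
  4P = (3, 4)
  5P = (2, 5)
  6P = (1, 5)
  7P = (1, 2)
  8P = (2, 2)
Match found at i = 8.

k = 8


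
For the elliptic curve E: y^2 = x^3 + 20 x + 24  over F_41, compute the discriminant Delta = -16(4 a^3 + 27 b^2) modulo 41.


4 a^3 + 27 b^2 = 4*20^3 + 27*24^2 = 32000 + 15552 = 47552
Delta = -16 * (47552) = -760832
Delta mod 41 = 5

Delta = 5 (mod 41)


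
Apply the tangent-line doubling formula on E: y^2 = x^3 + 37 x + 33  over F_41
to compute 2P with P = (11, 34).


Doubling: s = (3 x1^2 + a) / (2 y1)
s = (3*11^2 + 37) / (2*34) mod 41 = 30
x3 = s^2 - 2 x1 mod 41 = 30^2 - 2*11 = 17
y3 = s (x1 - x3) - y1 mod 41 = 30 * (11 - 17) - 34 = 32

2P = (17, 32)


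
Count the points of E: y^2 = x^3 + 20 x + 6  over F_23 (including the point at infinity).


For each x in F_23, count y with y^2 = x^3 + 20 x + 6 mod 23:
  x = 0: RHS = 6, y in [11, 12]  -> 2 point(s)
  x = 1: RHS = 4, y in [2, 21]  -> 2 point(s)
  x = 2: RHS = 8, y in [10, 13]  -> 2 point(s)
  x = 3: RHS = 1, y in [1, 22]  -> 2 point(s)
  x = 4: RHS = 12, y in [9, 14]  -> 2 point(s)
  x = 5: RHS = 1, y in [1, 22]  -> 2 point(s)
  x = 7: RHS = 6, y in [11, 12]  -> 2 point(s)
  x = 9: RHS = 18, y in [8, 15]  -> 2 point(s)
  x = 11: RHS = 16, y in [4, 19]  -> 2 point(s)
  x = 13: RHS = 2, y in [5, 18]  -> 2 point(s)
  x = 15: RHS = 1, y in [1, 22]  -> 2 point(s)
  x = 16: RHS = 6, y in [11, 12]  -> 2 point(s)
  x = 19: RHS = 0, y in [0]  -> 1 point(s)
  x = 21: RHS = 4, y in [2, 21]  -> 2 point(s)
  x = 22: RHS = 8, y in [10, 13]  -> 2 point(s)
Affine points: 29. Add the point at infinity: total = 30.

#E(F_23) = 30


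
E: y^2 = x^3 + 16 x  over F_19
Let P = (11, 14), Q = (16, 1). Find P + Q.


P != Q, so use the chord formula.
s = (y2 - y1) / (x2 - x1) = (6) / (5) mod 19 = 5
x3 = s^2 - x1 - x2 mod 19 = 5^2 - 11 - 16 = 17
y3 = s (x1 - x3) - y1 mod 19 = 5 * (11 - 17) - 14 = 13

P + Q = (17, 13)


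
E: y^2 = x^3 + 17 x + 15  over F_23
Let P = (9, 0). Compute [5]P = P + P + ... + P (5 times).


k = 5 = 101_2 (binary, LSB first: 101)
Double-and-add from P = (9, 0):
  bit 0 = 1: acc = O + (9, 0) = (9, 0)
  bit 1 = 0: acc unchanged = (9, 0)
  bit 2 = 1: acc = (9, 0) + O = (9, 0)

5P = (9, 0)


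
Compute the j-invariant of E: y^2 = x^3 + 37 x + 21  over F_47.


Delta = -16(4 a^3 + 27 b^2) mod 47 = 12
-1728 * (4 a)^3 = -1728 * (4*37)^3 mod 47 = 13
j = 13 * 12^(-1) mod 47 = 5

j = 5 (mod 47)


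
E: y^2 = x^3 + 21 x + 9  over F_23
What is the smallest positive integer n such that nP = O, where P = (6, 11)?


Compute successive multiples of P until we hit O:
  1P = (6, 11)
  2P = (0, 20)
  3P = (2, 6)
  4P = (18, 20)
  5P = (1, 10)
  6P = (5, 3)
  7P = (7, 4)
  8P = (13, 15)
  ... (continuing to 22P)
  22P = O

ord(P) = 22


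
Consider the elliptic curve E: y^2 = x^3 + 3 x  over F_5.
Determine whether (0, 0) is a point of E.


Check whether y^2 = x^3 + 3 x + 0 (mod 5) for (x, y) = (0, 0).
LHS: y^2 = 0^2 mod 5 = 0
RHS: x^3 + 3 x + 0 = 0^3 + 3*0 + 0 mod 5 = 0
LHS = RHS

Yes, on the curve


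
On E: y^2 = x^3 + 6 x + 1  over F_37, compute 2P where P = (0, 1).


Doubling: s = (3 x1^2 + a) / (2 y1)
s = (3*0^2 + 6) / (2*1) mod 37 = 3
x3 = s^2 - 2 x1 mod 37 = 3^2 - 2*0 = 9
y3 = s (x1 - x3) - y1 mod 37 = 3 * (0 - 9) - 1 = 9

2P = (9, 9)


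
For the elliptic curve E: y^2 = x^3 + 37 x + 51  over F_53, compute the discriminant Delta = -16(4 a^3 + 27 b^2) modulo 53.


4 a^3 + 27 b^2 = 4*37^3 + 27*51^2 = 202612 + 70227 = 272839
Delta = -16 * (272839) = -4365424
Delta mod 53 = 27

Delta = 27 (mod 53)


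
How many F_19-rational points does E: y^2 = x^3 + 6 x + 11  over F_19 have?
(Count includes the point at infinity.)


For each x in F_19, count y with y^2 = x^3 + 6 x + 11 mod 19:
  x = 0: RHS = 11, y in [7, 12]  -> 2 point(s)
  x = 4: RHS = 4, y in [2, 17]  -> 2 point(s)
  x = 6: RHS = 16, y in [4, 15]  -> 2 point(s)
  x = 7: RHS = 16, y in [4, 15]  -> 2 point(s)
  x = 8: RHS = 1, y in [1, 18]  -> 2 point(s)
  x = 10: RHS = 7, y in [8, 11]  -> 2 point(s)
  x = 12: RHS = 6, y in [5, 14]  -> 2 point(s)
  x = 13: RHS = 6, y in [5, 14]  -> 2 point(s)
  x = 16: RHS = 4, y in [2, 17]  -> 2 point(s)
  x = 18: RHS = 4, y in [2, 17]  -> 2 point(s)
Affine points: 20. Add the point at infinity: total = 21.

#E(F_19) = 21


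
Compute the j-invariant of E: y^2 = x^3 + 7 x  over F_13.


Delta = -16(4 a^3 + 27 b^2) mod 13 = 5
-1728 * (4 a)^3 = -1728 * (4*7)^3 mod 13 = 8
j = 8 * 5^(-1) mod 13 = 12

j = 12 (mod 13)


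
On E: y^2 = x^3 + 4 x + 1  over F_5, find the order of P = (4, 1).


Compute successive multiples of P until we hit O:
  1P = (4, 1)
  2P = (3, 0)
  3P = (4, 4)
  4P = O

ord(P) = 4


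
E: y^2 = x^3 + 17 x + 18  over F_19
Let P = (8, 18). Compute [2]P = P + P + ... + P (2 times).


k = 2 = 10_2 (binary, LSB first: 01)
Double-and-add from P = (8, 18):
  bit 0 = 0: acc unchanged = O
  bit 1 = 1: acc = O + (3, 1) = (3, 1)

2P = (3, 1)


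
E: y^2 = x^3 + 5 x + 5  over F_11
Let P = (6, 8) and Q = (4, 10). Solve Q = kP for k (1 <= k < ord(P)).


Enumerate multiples of P until we hit Q = (4, 10):
  1P = (6, 8)
  2P = (2, 1)
  3P = (4, 1)
  4P = (5, 1)
  5P = (5, 10)
  6P = (4, 10)
Match found at i = 6.

k = 6


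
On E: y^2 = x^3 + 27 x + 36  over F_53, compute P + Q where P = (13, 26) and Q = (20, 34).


P != Q, so use the chord formula.
s = (y2 - y1) / (x2 - x1) = (8) / (7) mod 53 = 39
x3 = s^2 - x1 - x2 mod 53 = 39^2 - 13 - 20 = 4
y3 = s (x1 - x3) - y1 mod 53 = 39 * (13 - 4) - 26 = 7

P + Q = (4, 7)


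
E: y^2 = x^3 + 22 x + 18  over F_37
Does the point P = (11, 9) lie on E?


Check whether y^2 = x^3 + 22 x + 18 (mod 37) for (x, y) = (11, 9).
LHS: y^2 = 9^2 mod 37 = 7
RHS: x^3 + 22 x + 18 = 11^3 + 22*11 + 18 mod 37 = 0
LHS != RHS

No, not on the curve


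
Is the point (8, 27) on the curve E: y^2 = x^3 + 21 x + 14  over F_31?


Check whether y^2 = x^3 + 21 x + 14 (mod 31) for (x, y) = (8, 27).
LHS: y^2 = 27^2 mod 31 = 16
RHS: x^3 + 21 x + 14 = 8^3 + 21*8 + 14 mod 31 = 12
LHS != RHS

No, not on the curve


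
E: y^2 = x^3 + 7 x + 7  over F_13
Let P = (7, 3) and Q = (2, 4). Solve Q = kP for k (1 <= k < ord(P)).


Enumerate multiples of P until we hit Q = (2, 4):
  1P = (7, 3)
  2P = (2, 4)
Match found at i = 2.

k = 2


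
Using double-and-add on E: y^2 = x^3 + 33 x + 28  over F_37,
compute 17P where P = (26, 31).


k = 17 = 10001_2 (binary, LSB first: 10001)
Double-and-add from P = (26, 31):
  bit 0 = 1: acc = O + (26, 31) = (26, 31)
  bit 1 = 0: acc unchanged = (26, 31)
  bit 2 = 0: acc unchanged = (26, 31)
  bit 3 = 0: acc unchanged = (26, 31)
  bit 4 = 1: acc = (26, 31) + (27, 17) = (32, 16)

17P = (32, 16)


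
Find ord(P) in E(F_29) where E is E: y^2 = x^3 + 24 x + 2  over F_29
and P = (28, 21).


Compute successive multiples of P until we hit O:
  1P = (28, 21)
  2P = (7, 7)
  3P = (17, 25)
  4P = (22, 19)
  5P = (21, 20)
  6P = (25, 25)
  7P = (10, 13)
  8P = (27, 2)
  ... (continuing to 24P)
  24P = O

ord(P) = 24


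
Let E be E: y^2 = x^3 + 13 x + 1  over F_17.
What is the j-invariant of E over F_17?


Delta = -16(4 a^3 + 27 b^2) mod 17 = 9
-1728 * (4 a)^3 = -1728 * (4*13)^3 mod 17 = 6
j = 6 * 9^(-1) mod 17 = 12

j = 12 (mod 17)


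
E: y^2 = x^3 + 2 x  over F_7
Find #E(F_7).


For each x in F_7, count y with y^2 = x^3 + 2 x + 0 mod 7:
  x = 0: RHS = 0, y in [0]  -> 1 point(s)
  x = 4: RHS = 2, y in [3, 4]  -> 2 point(s)
  x = 5: RHS = 2, y in [3, 4]  -> 2 point(s)
  x = 6: RHS = 4, y in [2, 5]  -> 2 point(s)
Affine points: 7. Add the point at infinity: total = 8.

#E(F_7) = 8


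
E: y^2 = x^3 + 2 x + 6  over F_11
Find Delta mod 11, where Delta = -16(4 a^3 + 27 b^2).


4 a^3 + 27 b^2 = 4*2^3 + 27*6^2 = 32 + 972 = 1004
Delta = -16 * (1004) = -16064
Delta mod 11 = 7

Delta = 7 (mod 11)


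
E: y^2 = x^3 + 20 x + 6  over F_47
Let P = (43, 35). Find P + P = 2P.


Doubling: s = (3 x1^2 + a) / (2 y1)
s = (3*43^2 + 20) / (2*35) mod 47 = 5
x3 = s^2 - 2 x1 mod 47 = 5^2 - 2*43 = 33
y3 = s (x1 - x3) - y1 mod 47 = 5 * (43 - 33) - 35 = 15

2P = (33, 15)


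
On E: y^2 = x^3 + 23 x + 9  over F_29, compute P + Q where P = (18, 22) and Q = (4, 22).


P != Q, so use the chord formula.
s = (y2 - y1) / (x2 - x1) = (0) / (15) mod 29 = 0
x3 = s^2 - x1 - x2 mod 29 = 0^2 - 18 - 4 = 7
y3 = s (x1 - x3) - y1 mod 29 = 0 * (18 - 7) - 22 = 7

P + Q = (7, 7)


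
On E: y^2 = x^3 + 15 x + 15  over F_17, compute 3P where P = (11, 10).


k = 3 = 11_2 (binary, LSB first: 11)
Double-and-add from P = (11, 10):
  bit 0 = 1: acc = O + (11, 10) = (11, 10)
  bit 1 = 1: acc = (11, 10) + (10, 14) = (12, 11)

3P = (12, 11)


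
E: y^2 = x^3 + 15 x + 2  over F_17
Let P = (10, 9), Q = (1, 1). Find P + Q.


P != Q, so use the chord formula.
s = (y2 - y1) / (x2 - x1) = (9) / (8) mod 17 = 16
x3 = s^2 - x1 - x2 mod 17 = 16^2 - 10 - 1 = 7
y3 = s (x1 - x3) - y1 mod 17 = 16 * (10 - 7) - 9 = 5

P + Q = (7, 5)


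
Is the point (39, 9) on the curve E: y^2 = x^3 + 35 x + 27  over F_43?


Check whether y^2 = x^3 + 35 x + 27 (mod 43) for (x, y) = (39, 9).
LHS: y^2 = 9^2 mod 43 = 38
RHS: x^3 + 35 x + 27 = 39^3 + 35*39 + 27 mod 43 = 38
LHS = RHS

Yes, on the curve


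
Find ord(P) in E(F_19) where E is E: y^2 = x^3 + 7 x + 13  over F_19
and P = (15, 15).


Compute successive multiples of P until we hit O:
  1P = (15, 15)
  2P = (14, 9)
  3P = (7, 14)
  4P = (8, 12)
  5P = (2, 15)
  6P = (2, 4)
  7P = (8, 7)
  8P = (7, 5)
  ... (continuing to 11P)
  11P = O

ord(P) = 11


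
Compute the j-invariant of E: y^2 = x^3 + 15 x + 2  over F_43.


Delta = -16(4 a^3 + 27 b^2) mod 43 = 24
-1728 * (4 a)^3 = -1728 * (4*15)^3 mod 43 = 41
j = 41 * 24^(-1) mod 43 = 25

j = 25 (mod 43)


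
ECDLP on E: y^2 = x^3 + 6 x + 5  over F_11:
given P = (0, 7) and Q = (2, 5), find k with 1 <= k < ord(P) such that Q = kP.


Enumerate multiples of P until we hit Q = (2, 5):
  1P = (0, 7)
  2P = (4, 7)
  3P = (7, 4)
  4P = (8, 9)
  5P = (1, 1)
  6P = (2, 5)
Match found at i = 6.

k = 6


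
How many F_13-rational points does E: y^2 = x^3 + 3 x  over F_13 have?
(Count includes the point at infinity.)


For each x in F_13, count y with y^2 = x^3 + 3 x + 0 mod 13:
  x = 0: RHS = 0, y in [0]  -> 1 point(s)
  x = 1: RHS = 4, y in [2, 11]  -> 2 point(s)
  x = 2: RHS = 1, y in [1, 12]  -> 2 point(s)
  x = 3: RHS = 10, y in [6, 7]  -> 2 point(s)
  x = 5: RHS = 10, y in [6, 7]  -> 2 point(s)
  x = 6: RHS = 0, y in [0]  -> 1 point(s)
  x = 7: RHS = 0, y in [0]  -> 1 point(s)
  x = 8: RHS = 3, y in [4, 9]  -> 2 point(s)
  x = 10: RHS = 3, y in [4, 9]  -> 2 point(s)
  x = 11: RHS = 12, y in [5, 8]  -> 2 point(s)
  x = 12: RHS = 9, y in [3, 10]  -> 2 point(s)
Affine points: 19. Add the point at infinity: total = 20.

#E(F_13) = 20


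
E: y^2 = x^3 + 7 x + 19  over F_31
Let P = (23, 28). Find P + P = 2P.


Doubling: s = (3 x1^2 + a) / (2 y1)
s = (3*23^2 + 7) / (2*28) mod 31 = 3
x3 = s^2 - 2 x1 mod 31 = 3^2 - 2*23 = 25
y3 = s (x1 - x3) - y1 mod 31 = 3 * (23 - 25) - 28 = 28

2P = (25, 28)


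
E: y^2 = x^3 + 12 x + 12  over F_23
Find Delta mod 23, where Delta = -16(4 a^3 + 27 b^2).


4 a^3 + 27 b^2 = 4*12^3 + 27*12^2 = 6912 + 3888 = 10800
Delta = -16 * (10800) = -172800
Delta mod 23 = 22

Delta = 22 (mod 23)


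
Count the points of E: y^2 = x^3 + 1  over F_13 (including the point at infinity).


For each x in F_13, count y with y^2 = x^3 + 0 x + 1 mod 13:
  x = 0: RHS = 1, y in [1, 12]  -> 2 point(s)
  x = 2: RHS = 9, y in [3, 10]  -> 2 point(s)
  x = 4: RHS = 0, y in [0]  -> 1 point(s)
  x = 5: RHS = 9, y in [3, 10]  -> 2 point(s)
  x = 6: RHS = 9, y in [3, 10]  -> 2 point(s)
  x = 10: RHS = 0, y in [0]  -> 1 point(s)
  x = 12: RHS = 0, y in [0]  -> 1 point(s)
Affine points: 11. Add the point at infinity: total = 12.

#E(F_13) = 12


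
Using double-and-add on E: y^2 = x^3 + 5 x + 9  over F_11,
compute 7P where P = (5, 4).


k = 7 = 111_2 (binary, LSB first: 111)
Double-and-add from P = (5, 4):
  bit 0 = 1: acc = O + (5, 4) = (5, 4)
  bit 1 = 1: acc = (5, 4) + (2, 4) = (4, 7)
  bit 2 = 1: acc = (4, 7) + (0, 3) = (8, 0)

7P = (8, 0)


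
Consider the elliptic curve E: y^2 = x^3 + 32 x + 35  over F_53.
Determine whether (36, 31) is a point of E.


Check whether y^2 = x^3 + 32 x + 35 (mod 53) for (x, y) = (36, 31).
LHS: y^2 = 31^2 mod 53 = 7
RHS: x^3 + 32 x + 35 = 36^3 + 32*36 + 35 mod 53 = 37
LHS != RHS

No, not on the curve


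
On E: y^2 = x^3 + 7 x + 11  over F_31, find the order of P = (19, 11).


Compute successive multiples of P until we hit O:
  1P = (19, 11)
  2P = (9, 11)
  3P = (3, 20)
  4P = (23, 30)
  5P = (29, 19)
  6P = (1, 22)
  7P = (13, 6)
  8P = (4, 17)
  ... (continuing to 34P)
  34P = O

ord(P) = 34


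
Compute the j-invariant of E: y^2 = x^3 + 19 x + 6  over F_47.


Delta = -16(4 a^3 + 27 b^2) mod 47 = 9
-1728 * (4 a)^3 = -1728 * (4*19)^3 mod 47 = 3
j = 3 * 9^(-1) mod 47 = 16

j = 16 (mod 47)


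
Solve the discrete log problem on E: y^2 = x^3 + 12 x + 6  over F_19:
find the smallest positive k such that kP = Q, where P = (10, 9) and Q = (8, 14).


Enumerate multiples of P until we hit Q = (8, 14):
  1P = (10, 9)
  2P = (6, 16)
  3P = (12, 4)
  4P = (8, 5)
  5P = (5, 1)
  6P = (2, 0)
  7P = (5, 18)
  8P = (8, 14)
Match found at i = 8.

k = 8


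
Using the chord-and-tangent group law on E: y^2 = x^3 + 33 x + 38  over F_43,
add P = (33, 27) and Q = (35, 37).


P != Q, so use the chord formula.
s = (y2 - y1) / (x2 - x1) = (10) / (2) mod 43 = 5
x3 = s^2 - x1 - x2 mod 43 = 5^2 - 33 - 35 = 0
y3 = s (x1 - x3) - y1 mod 43 = 5 * (33 - 0) - 27 = 9

P + Q = (0, 9)


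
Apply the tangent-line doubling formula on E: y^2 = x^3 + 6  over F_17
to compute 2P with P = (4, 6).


Doubling: s = (3 x1^2 + a) / (2 y1)
s = (3*4^2 + 0) / (2*6) mod 17 = 4
x3 = s^2 - 2 x1 mod 17 = 4^2 - 2*4 = 8
y3 = s (x1 - x3) - y1 mod 17 = 4 * (4 - 8) - 6 = 12

2P = (8, 12)


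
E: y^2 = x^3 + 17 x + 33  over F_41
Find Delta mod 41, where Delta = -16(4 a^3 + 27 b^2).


4 a^3 + 27 b^2 = 4*17^3 + 27*33^2 = 19652 + 29403 = 49055
Delta = -16 * (49055) = -784880
Delta mod 41 = 24

Delta = 24 (mod 41)


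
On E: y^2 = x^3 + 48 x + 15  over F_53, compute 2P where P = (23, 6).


Doubling: s = (3 x1^2 + a) / (2 y1)
s = (3*23^2 + 48) / (2*6) mod 53 = 17
x3 = s^2 - 2 x1 mod 53 = 17^2 - 2*23 = 31
y3 = s (x1 - x3) - y1 mod 53 = 17 * (23 - 31) - 6 = 17

2P = (31, 17)


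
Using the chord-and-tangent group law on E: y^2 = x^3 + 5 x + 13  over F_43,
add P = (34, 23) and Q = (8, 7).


P != Q, so use the chord formula.
s = (y2 - y1) / (x2 - x1) = (27) / (17) mod 43 = 37
x3 = s^2 - x1 - x2 mod 43 = 37^2 - 34 - 8 = 37
y3 = s (x1 - x3) - y1 mod 43 = 37 * (34 - 37) - 23 = 38

P + Q = (37, 38)


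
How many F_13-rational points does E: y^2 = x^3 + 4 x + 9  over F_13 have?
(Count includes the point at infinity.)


For each x in F_13, count y with y^2 = x^3 + 4 x + 9 mod 13:
  x = 0: RHS = 9, y in [3, 10]  -> 2 point(s)
  x = 1: RHS = 1, y in [1, 12]  -> 2 point(s)
  x = 2: RHS = 12, y in [5, 8]  -> 2 point(s)
  x = 3: RHS = 9, y in [3, 10]  -> 2 point(s)
  x = 7: RHS = 3, y in [4, 9]  -> 2 point(s)
  x = 10: RHS = 9, y in [3, 10]  -> 2 point(s)
  x = 12: RHS = 4, y in [2, 11]  -> 2 point(s)
Affine points: 14. Add the point at infinity: total = 15.

#E(F_13) = 15


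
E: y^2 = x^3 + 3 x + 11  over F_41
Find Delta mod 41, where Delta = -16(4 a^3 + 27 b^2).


4 a^3 + 27 b^2 = 4*3^3 + 27*11^2 = 108 + 3267 = 3375
Delta = -16 * (3375) = -54000
Delta mod 41 = 38

Delta = 38 (mod 41)


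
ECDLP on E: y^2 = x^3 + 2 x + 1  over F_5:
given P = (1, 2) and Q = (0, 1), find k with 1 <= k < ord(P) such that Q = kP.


Enumerate multiples of P until we hit Q = (0, 1):
  1P = (1, 2)
  2P = (3, 3)
  3P = (0, 1)
Match found at i = 3.

k = 3


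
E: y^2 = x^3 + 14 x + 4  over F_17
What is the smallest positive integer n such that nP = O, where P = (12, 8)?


Compute successive multiples of P until we hit O:
  1P = (12, 8)
  2P = (9, 14)
  3P = (0, 2)
  4P = (1, 6)
  5P = (6, 7)
  6P = (8, 4)
  7P = (15, 6)
  8P = (15, 11)
  ... (continuing to 15P)
  15P = O

ord(P) = 15


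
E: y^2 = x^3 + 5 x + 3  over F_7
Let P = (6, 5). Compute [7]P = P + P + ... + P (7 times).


k = 7 = 111_2 (binary, LSB first: 111)
Double-and-add from P = (6, 5):
  bit 0 = 1: acc = O + (6, 5) = (6, 5)
  bit 1 = 1: acc = (6, 5) + (6, 2) = O
  bit 2 = 1: acc = O + (6, 5) = (6, 5)

7P = (6, 5)


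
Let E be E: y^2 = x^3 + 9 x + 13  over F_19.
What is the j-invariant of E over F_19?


Delta = -16(4 a^3 + 27 b^2) mod 19 = 17
-1728 * (4 a)^3 = -1728 * (4*9)^3 mod 19 = 11
j = 11 * 17^(-1) mod 19 = 4

j = 4 (mod 19)


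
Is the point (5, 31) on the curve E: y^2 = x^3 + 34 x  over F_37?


Check whether y^2 = x^3 + 34 x + 0 (mod 37) for (x, y) = (5, 31).
LHS: y^2 = 31^2 mod 37 = 36
RHS: x^3 + 34 x + 0 = 5^3 + 34*5 + 0 mod 37 = 36
LHS = RHS

Yes, on the curve


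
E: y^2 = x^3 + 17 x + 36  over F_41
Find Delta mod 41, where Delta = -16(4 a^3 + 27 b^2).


4 a^3 + 27 b^2 = 4*17^3 + 27*36^2 = 19652 + 34992 = 54644
Delta = -16 * (54644) = -874304
Delta mod 41 = 21

Delta = 21 (mod 41)


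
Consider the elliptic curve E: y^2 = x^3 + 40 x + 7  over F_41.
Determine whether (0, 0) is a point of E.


Check whether y^2 = x^3 + 40 x + 7 (mod 41) for (x, y) = (0, 0).
LHS: y^2 = 0^2 mod 41 = 0
RHS: x^3 + 40 x + 7 = 0^3 + 40*0 + 7 mod 41 = 7
LHS != RHS

No, not on the curve


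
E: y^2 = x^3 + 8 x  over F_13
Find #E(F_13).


For each x in F_13, count y with y^2 = x^3 + 8 x + 0 mod 13:
  x = 0: RHS = 0, y in [0]  -> 1 point(s)
  x = 1: RHS = 9, y in [3, 10]  -> 2 point(s)
  x = 3: RHS = 12, y in [5, 8]  -> 2 point(s)
  x = 5: RHS = 9, y in [3, 10]  -> 2 point(s)
  x = 6: RHS = 4, y in [2, 11]  -> 2 point(s)
  x = 7: RHS = 9, y in [3, 10]  -> 2 point(s)
  x = 8: RHS = 4, y in [2, 11]  -> 2 point(s)
  x = 10: RHS = 1, y in [1, 12]  -> 2 point(s)
  x = 12: RHS = 4, y in [2, 11]  -> 2 point(s)
Affine points: 17. Add the point at infinity: total = 18.

#E(F_13) = 18


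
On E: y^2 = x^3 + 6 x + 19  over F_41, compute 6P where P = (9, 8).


k = 6 = 110_2 (binary, LSB first: 011)
Double-and-add from P = (9, 8):
  bit 0 = 0: acc unchanged = O
  bit 1 = 1: acc = O + (28, 32) = (28, 32)
  bit 2 = 1: acc = (28, 32) + (8, 13) = (14, 10)

6P = (14, 10)


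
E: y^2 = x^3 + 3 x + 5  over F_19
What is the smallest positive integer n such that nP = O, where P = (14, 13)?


Compute successive multiples of P until we hit O:
  1P = (14, 13)
  2P = (0, 10)
  3P = (16, 11)
  4P = (9, 1)
  5P = (1, 3)
  6P = (11, 1)
  7P = (10, 3)
  8P = (6, 7)
  ... (continuing to 26P)
  26P = O

ord(P) = 26


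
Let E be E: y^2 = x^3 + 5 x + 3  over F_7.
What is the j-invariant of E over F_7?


Delta = -16(4 a^3 + 27 b^2) mod 7 = 5
-1728 * (4 a)^3 = -1728 * (4*5)^3 mod 7 = 6
j = 6 * 5^(-1) mod 7 = 4

j = 4 (mod 7)


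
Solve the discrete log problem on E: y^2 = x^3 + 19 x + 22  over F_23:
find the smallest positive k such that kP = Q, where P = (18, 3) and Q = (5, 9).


Enumerate multiples of P until we hit Q = (5, 9):
  1P = (18, 3)
  2P = (5, 9)
Match found at i = 2.

k = 2


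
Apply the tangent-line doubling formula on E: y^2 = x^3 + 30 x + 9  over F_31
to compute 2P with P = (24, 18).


Doubling: s = (3 x1^2 + a) / (2 y1)
s = (3*24^2 + 30) / (2*18) mod 31 = 23
x3 = s^2 - 2 x1 mod 31 = 23^2 - 2*24 = 16
y3 = s (x1 - x3) - y1 mod 31 = 23 * (24 - 16) - 18 = 11

2P = (16, 11)


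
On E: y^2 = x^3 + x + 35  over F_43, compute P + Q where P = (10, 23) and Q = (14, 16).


P != Q, so use the chord formula.
s = (y2 - y1) / (x2 - x1) = (36) / (4) mod 43 = 9
x3 = s^2 - x1 - x2 mod 43 = 9^2 - 10 - 14 = 14
y3 = s (x1 - x3) - y1 mod 43 = 9 * (10 - 14) - 23 = 27

P + Q = (14, 27)


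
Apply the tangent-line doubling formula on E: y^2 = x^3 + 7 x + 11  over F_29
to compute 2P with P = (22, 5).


Doubling: s = (3 x1^2 + a) / (2 y1)
s = (3*22^2 + 7) / (2*5) mod 29 = 27
x3 = s^2 - 2 x1 mod 29 = 27^2 - 2*22 = 18
y3 = s (x1 - x3) - y1 mod 29 = 27 * (22 - 18) - 5 = 16

2P = (18, 16)


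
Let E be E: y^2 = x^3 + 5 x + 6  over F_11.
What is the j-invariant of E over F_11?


Delta = -16(4 a^3 + 27 b^2) mod 11 = 10
-1728 * (4 a)^3 = -1728 * (4*5)^3 mod 11 = 8
j = 8 * 10^(-1) mod 11 = 3

j = 3 (mod 11)


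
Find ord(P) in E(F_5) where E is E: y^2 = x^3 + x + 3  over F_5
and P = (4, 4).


Compute successive multiples of P until we hit O:
  1P = (4, 4)
  2P = (1, 0)
  3P = (4, 1)
  4P = O

ord(P) = 4


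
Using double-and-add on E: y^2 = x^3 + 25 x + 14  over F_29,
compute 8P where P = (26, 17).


k = 8 = 1000_2 (binary, LSB first: 0001)
Double-and-add from P = (26, 17):
  bit 0 = 0: acc unchanged = O
  bit 1 = 0: acc unchanged = O
  bit 2 = 0: acc unchanged = O
  bit 3 = 1: acc = O + (26, 12) = (26, 12)

8P = (26, 12)


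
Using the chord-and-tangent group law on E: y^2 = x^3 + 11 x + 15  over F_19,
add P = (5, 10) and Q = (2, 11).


P != Q, so use the chord formula.
s = (y2 - y1) / (x2 - x1) = (1) / (16) mod 19 = 6
x3 = s^2 - x1 - x2 mod 19 = 6^2 - 5 - 2 = 10
y3 = s (x1 - x3) - y1 mod 19 = 6 * (5 - 10) - 10 = 17

P + Q = (10, 17)


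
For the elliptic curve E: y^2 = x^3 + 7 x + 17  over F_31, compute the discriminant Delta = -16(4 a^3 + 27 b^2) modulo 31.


4 a^3 + 27 b^2 = 4*7^3 + 27*17^2 = 1372 + 7803 = 9175
Delta = -16 * (9175) = -146800
Delta mod 31 = 16

Delta = 16 (mod 31)


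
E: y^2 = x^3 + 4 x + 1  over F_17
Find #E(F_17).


For each x in F_17, count y with y^2 = x^3 + 4 x + 1 mod 17:
  x = 0: RHS = 1, y in [1, 16]  -> 2 point(s)
  x = 2: RHS = 0, y in [0]  -> 1 point(s)
  x = 4: RHS = 13, y in [8, 9]  -> 2 point(s)
  x = 7: RHS = 15, y in [7, 10]  -> 2 point(s)
  x = 8: RHS = 1, y in [1, 16]  -> 2 point(s)
  x = 9: RHS = 1, y in [1, 16]  -> 2 point(s)
  x = 10: RHS = 4, y in [2, 15]  -> 2 point(s)
  x = 11: RHS = 16, y in [4, 13]  -> 2 point(s)
  x = 12: RHS = 9, y in [3, 14]  -> 2 point(s)
  x = 14: RHS = 13, y in [8, 9]  -> 2 point(s)
  x = 15: RHS = 2, y in [6, 11]  -> 2 point(s)
  x = 16: RHS = 13, y in [8, 9]  -> 2 point(s)
Affine points: 23. Add the point at infinity: total = 24.

#E(F_17) = 24


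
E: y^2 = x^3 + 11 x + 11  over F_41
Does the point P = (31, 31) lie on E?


Check whether y^2 = x^3 + 11 x + 11 (mod 41) for (x, y) = (31, 31).
LHS: y^2 = 31^2 mod 41 = 18
RHS: x^3 + 11 x + 11 = 31^3 + 11*31 + 11 mod 41 = 8
LHS != RHS

No, not on the curve


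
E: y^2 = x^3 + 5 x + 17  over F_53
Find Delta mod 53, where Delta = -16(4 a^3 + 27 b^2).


4 a^3 + 27 b^2 = 4*5^3 + 27*17^2 = 500 + 7803 = 8303
Delta = -16 * (8303) = -132848
Delta mod 53 = 23

Delta = 23 (mod 53)


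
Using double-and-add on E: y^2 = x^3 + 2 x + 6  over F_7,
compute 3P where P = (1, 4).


k = 3 = 11_2 (binary, LSB first: 11)
Double-and-add from P = (1, 4):
  bit 0 = 1: acc = O + (1, 4) = (1, 4)
  bit 1 = 1: acc = (1, 4) + (2, 5) = (5, 6)

3P = (5, 6)


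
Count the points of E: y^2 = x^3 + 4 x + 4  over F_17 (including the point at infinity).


For each x in F_17, count y with y^2 = x^3 + 4 x + 4 mod 17:
  x = 0: RHS = 4, y in [2, 15]  -> 2 point(s)
  x = 1: RHS = 9, y in [3, 14]  -> 2 point(s)
  x = 3: RHS = 9, y in [3, 14]  -> 2 point(s)
  x = 4: RHS = 16, y in [4, 13]  -> 2 point(s)
  x = 5: RHS = 13, y in [8, 9]  -> 2 point(s)
  x = 7: RHS = 1, y in [1, 16]  -> 2 point(s)
  x = 8: RHS = 4, y in [2, 15]  -> 2 point(s)
  x = 9: RHS = 4, y in [2, 15]  -> 2 point(s)
  x = 11: RHS = 2, y in [6, 11]  -> 2 point(s)
  x = 13: RHS = 9, y in [3, 14]  -> 2 point(s)
  x = 14: RHS = 16, y in [4, 13]  -> 2 point(s)
  x = 16: RHS = 16, y in [4, 13]  -> 2 point(s)
Affine points: 24. Add the point at infinity: total = 25.

#E(F_17) = 25


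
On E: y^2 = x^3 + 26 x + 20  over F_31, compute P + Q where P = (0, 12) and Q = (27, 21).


P != Q, so use the chord formula.
s = (y2 - y1) / (x2 - x1) = (9) / (27) mod 31 = 21
x3 = s^2 - x1 - x2 mod 31 = 21^2 - 0 - 27 = 11
y3 = s (x1 - x3) - y1 mod 31 = 21 * (0 - 11) - 12 = 5

P + Q = (11, 5)


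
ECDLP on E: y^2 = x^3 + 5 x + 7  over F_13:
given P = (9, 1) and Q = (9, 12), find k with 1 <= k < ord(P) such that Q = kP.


Enumerate multiples of P until we hit Q = (9, 12):
  1P = (9, 1)
  2P = (5, 1)
  3P = (12, 12)
  4P = (4, 0)
  5P = (12, 1)
  6P = (5, 12)
  7P = (9, 12)
Match found at i = 7.

k = 7


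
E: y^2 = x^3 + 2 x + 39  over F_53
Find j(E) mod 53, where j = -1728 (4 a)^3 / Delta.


Delta = -16(4 a^3 + 27 b^2) mod 53 = 40
-1728 * (4 a)^3 = -1728 * (4*2)^3 mod 53 = 46
j = 46 * 40^(-1) mod 53 = 25

j = 25 (mod 53)


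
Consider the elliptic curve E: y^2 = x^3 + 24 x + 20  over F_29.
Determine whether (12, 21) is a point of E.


Check whether y^2 = x^3 + 24 x + 20 (mod 29) for (x, y) = (12, 21).
LHS: y^2 = 21^2 mod 29 = 6
RHS: x^3 + 24 x + 20 = 12^3 + 24*12 + 20 mod 29 = 6
LHS = RHS

Yes, on the curve


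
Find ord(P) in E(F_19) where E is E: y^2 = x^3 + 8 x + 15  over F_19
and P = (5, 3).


Compute successive multiples of P until we hit O:
  1P = (5, 3)
  2P = (13, 13)
  3P = (18, 14)
  4P = (2, 1)
  5P = (4, 4)
  6P = (11, 3)
  7P = (3, 16)
  8P = (1, 9)
  ... (continuing to 17P)
  17P = O

ord(P) = 17


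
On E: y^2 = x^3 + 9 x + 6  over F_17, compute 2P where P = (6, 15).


Doubling: s = (3 x1^2 + a) / (2 y1)
s = (3*6^2 + 9) / (2*15) mod 17 = 9
x3 = s^2 - 2 x1 mod 17 = 9^2 - 2*6 = 1
y3 = s (x1 - x3) - y1 mod 17 = 9 * (6 - 1) - 15 = 13

2P = (1, 13)


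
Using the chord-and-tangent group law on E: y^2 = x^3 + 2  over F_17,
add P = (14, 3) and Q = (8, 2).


P != Q, so use the chord formula.
s = (y2 - y1) / (x2 - x1) = (16) / (11) mod 17 = 3
x3 = s^2 - x1 - x2 mod 17 = 3^2 - 14 - 8 = 4
y3 = s (x1 - x3) - y1 mod 17 = 3 * (14 - 4) - 3 = 10

P + Q = (4, 10)


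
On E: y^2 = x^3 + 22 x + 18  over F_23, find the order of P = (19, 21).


Compute successive multiples of P until we hit O:
  1P = (19, 21)
  2P = (21, 14)
  3P = (1, 8)
  4P = (7, 3)
  5P = (5, 0)
  6P = (7, 20)
  7P = (1, 15)
  8P = (21, 9)
  ... (continuing to 10P)
  10P = O

ord(P) = 10


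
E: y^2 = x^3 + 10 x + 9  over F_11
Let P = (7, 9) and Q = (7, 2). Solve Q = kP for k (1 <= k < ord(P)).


Enumerate multiples of P until we hit Q = (7, 2):
  1P = (7, 9)
  2P = (1, 3)
  3P = (4, 5)
  4P = (3, 0)
  5P = (4, 6)
  6P = (1, 8)
  7P = (7, 2)
Match found at i = 7.

k = 7


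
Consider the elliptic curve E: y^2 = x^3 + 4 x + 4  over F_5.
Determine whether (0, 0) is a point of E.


Check whether y^2 = x^3 + 4 x + 4 (mod 5) for (x, y) = (0, 0).
LHS: y^2 = 0^2 mod 5 = 0
RHS: x^3 + 4 x + 4 = 0^3 + 4*0 + 4 mod 5 = 4
LHS != RHS

No, not on the curve


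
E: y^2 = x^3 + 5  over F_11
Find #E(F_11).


For each x in F_11, count y with y^2 = x^3 + 0 x + 5 mod 11:
  x = 0: RHS = 5, y in [4, 7]  -> 2 point(s)
  x = 4: RHS = 3, y in [5, 6]  -> 2 point(s)
  x = 5: RHS = 9, y in [3, 8]  -> 2 point(s)
  x = 6: RHS = 1, y in [1, 10]  -> 2 point(s)
  x = 8: RHS = 0, y in [0]  -> 1 point(s)
  x = 10: RHS = 4, y in [2, 9]  -> 2 point(s)
Affine points: 11. Add the point at infinity: total = 12.

#E(F_11) = 12


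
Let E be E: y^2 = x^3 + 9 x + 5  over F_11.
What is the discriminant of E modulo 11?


4 a^3 + 27 b^2 = 4*9^3 + 27*5^2 = 2916 + 675 = 3591
Delta = -16 * (3591) = -57456
Delta mod 11 = 8

Delta = 8 (mod 11)


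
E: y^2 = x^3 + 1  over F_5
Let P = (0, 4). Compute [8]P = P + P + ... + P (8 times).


k = 8 = 1000_2 (binary, LSB first: 0001)
Double-and-add from P = (0, 4):
  bit 0 = 0: acc unchanged = O
  bit 1 = 0: acc unchanged = O
  bit 2 = 0: acc unchanged = O
  bit 3 = 1: acc = O + (0, 1) = (0, 1)

8P = (0, 1)


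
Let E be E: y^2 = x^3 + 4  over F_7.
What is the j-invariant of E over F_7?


Delta = -16(4 a^3 + 27 b^2) mod 7 = 4
-1728 * (4 a)^3 = -1728 * (4*0)^3 mod 7 = 0
j = 0 * 4^(-1) mod 7 = 0

j = 0 (mod 7)


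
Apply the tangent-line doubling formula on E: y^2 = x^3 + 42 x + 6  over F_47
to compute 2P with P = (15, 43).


Doubling: s = (3 x1^2 + a) / (2 y1)
s = (3*15^2 + 42) / (2*43) mod 47 = 22
x3 = s^2 - 2 x1 mod 47 = 22^2 - 2*15 = 31
y3 = s (x1 - x3) - y1 mod 47 = 22 * (15 - 31) - 43 = 28

2P = (31, 28)


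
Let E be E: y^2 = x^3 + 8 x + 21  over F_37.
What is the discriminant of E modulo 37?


4 a^3 + 27 b^2 = 4*8^3 + 27*21^2 = 2048 + 11907 = 13955
Delta = -16 * (13955) = -223280
Delta mod 37 = 15

Delta = 15 (mod 37)


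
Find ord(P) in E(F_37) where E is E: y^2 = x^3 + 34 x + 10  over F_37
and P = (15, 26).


Compute successive multiples of P until we hit O:
  1P = (15, 26)
  2P = (19, 2)
  3P = (2, 7)
  4P = (9, 34)
  5P = (23, 34)
  6P = (0, 26)
  7P = (22, 11)
  8P = (28, 23)
  ... (continuing to 23P)
  23P = O

ord(P) = 23


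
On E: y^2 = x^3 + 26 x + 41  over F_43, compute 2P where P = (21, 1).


Doubling: s = (3 x1^2 + a) / (2 y1)
s = (3*21^2 + 26) / (2*1) mod 43 = 8
x3 = s^2 - 2 x1 mod 43 = 8^2 - 2*21 = 22
y3 = s (x1 - x3) - y1 mod 43 = 8 * (21 - 22) - 1 = 34

2P = (22, 34)


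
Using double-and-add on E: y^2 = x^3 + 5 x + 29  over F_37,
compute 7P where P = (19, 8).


k = 7 = 111_2 (binary, LSB first: 111)
Double-and-add from P = (19, 8):
  bit 0 = 1: acc = O + (19, 8) = (19, 8)
  bit 1 = 1: acc = (19, 8) + (35, 14) = (8, 10)
  bit 2 = 1: acc = (8, 10) + (3, 16) = (23, 8)

7P = (23, 8)


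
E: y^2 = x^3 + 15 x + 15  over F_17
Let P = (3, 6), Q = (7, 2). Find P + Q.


P != Q, so use the chord formula.
s = (y2 - y1) / (x2 - x1) = (13) / (4) mod 17 = 16
x3 = s^2 - x1 - x2 mod 17 = 16^2 - 3 - 7 = 8
y3 = s (x1 - x3) - y1 mod 17 = 16 * (3 - 8) - 6 = 16

P + Q = (8, 16)


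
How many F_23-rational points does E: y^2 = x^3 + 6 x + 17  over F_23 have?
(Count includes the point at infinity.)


For each x in F_23, count y with y^2 = x^3 + 6 x + 17 mod 23:
  x = 1: RHS = 1, y in [1, 22]  -> 2 point(s)
  x = 3: RHS = 16, y in [4, 19]  -> 2 point(s)
  x = 4: RHS = 13, y in [6, 17]  -> 2 point(s)
  x = 6: RHS = 16, y in [4, 19]  -> 2 point(s)
  x = 8: RHS = 2, y in [5, 18]  -> 2 point(s)
  x = 9: RHS = 18, y in [8, 15]  -> 2 point(s)
  x = 12: RHS = 0, y in [0]  -> 1 point(s)
  x = 14: RHS = 16, y in [4, 19]  -> 2 point(s)
  x = 15: RHS = 9, y in [3, 20]  -> 2 point(s)
  x = 16: RHS = 0, y in [0]  -> 1 point(s)
  x = 17: RHS = 18, y in [8, 15]  -> 2 point(s)
  x = 18: RHS = 0, y in [0]  -> 1 point(s)
  x = 20: RHS = 18, y in [8, 15]  -> 2 point(s)
Affine points: 23. Add the point at infinity: total = 24.

#E(F_23) = 24


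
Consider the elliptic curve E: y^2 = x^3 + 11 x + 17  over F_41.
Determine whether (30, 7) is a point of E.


Check whether y^2 = x^3 + 11 x + 17 (mod 41) for (x, y) = (30, 7).
LHS: y^2 = 7^2 mod 41 = 8
RHS: x^3 + 11 x + 17 = 30^3 + 11*30 + 17 mod 41 = 0
LHS != RHS

No, not on the curve


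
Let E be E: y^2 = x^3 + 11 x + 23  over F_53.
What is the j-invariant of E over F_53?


Delta = -16(4 a^3 + 27 b^2) mod 53 = 48
-1728 * (4 a)^3 = -1728 * (4*11)^3 mod 53 = 8
j = 8 * 48^(-1) mod 53 = 9

j = 9 (mod 53)


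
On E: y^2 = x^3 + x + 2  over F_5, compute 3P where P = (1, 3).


k = 3 = 11_2 (binary, LSB first: 11)
Double-and-add from P = (1, 3):
  bit 0 = 1: acc = O + (1, 3) = (1, 3)
  bit 1 = 1: acc = (1, 3) + (4, 0) = (1, 2)

3P = (1, 2)


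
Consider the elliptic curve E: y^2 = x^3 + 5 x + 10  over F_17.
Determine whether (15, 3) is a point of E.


Check whether y^2 = x^3 + 5 x + 10 (mod 17) for (x, y) = (15, 3).
LHS: y^2 = 3^2 mod 17 = 9
RHS: x^3 + 5 x + 10 = 15^3 + 5*15 + 10 mod 17 = 9
LHS = RHS

Yes, on the curve


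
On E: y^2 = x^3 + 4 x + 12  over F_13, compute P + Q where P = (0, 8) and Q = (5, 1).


P != Q, so use the chord formula.
s = (y2 - y1) / (x2 - x1) = (6) / (5) mod 13 = 9
x3 = s^2 - x1 - x2 mod 13 = 9^2 - 0 - 5 = 11
y3 = s (x1 - x3) - y1 mod 13 = 9 * (0 - 11) - 8 = 10

P + Q = (11, 10)


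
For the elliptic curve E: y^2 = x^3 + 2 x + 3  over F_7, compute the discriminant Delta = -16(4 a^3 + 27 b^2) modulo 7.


4 a^3 + 27 b^2 = 4*2^3 + 27*3^2 = 32 + 243 = 275
Delta = -16 * (275) = -4400
Delta mod 7 = 3

Delta = 3 (mod 7)


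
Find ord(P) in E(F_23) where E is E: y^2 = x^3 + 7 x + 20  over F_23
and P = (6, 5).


Compute successive multiples of P until we hit O:
  1P = (6, 5)
  2P = (11, 18)
  3P = (10, 3)
  4P = (13, 10)
  5P = (20, 8)
  6P = (15, 21)
  7P = (8, 17)
  8P = (22, 14)
  ... (continuing to 17P)
  17P = O

ord(P) = 17


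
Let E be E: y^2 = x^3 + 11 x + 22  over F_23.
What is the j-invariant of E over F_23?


Delta = -16(4 a^3 + 27 b^2) mod 23 = 13
-1728 * (4 a)^3 = -1728 * (4*11)^3 mod 23 = 1
j = 1 * 13^(-1) mod 23 = 16

j = 16 (mod 23)


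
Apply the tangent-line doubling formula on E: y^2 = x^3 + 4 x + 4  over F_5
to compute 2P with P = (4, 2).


Doubling: s = (3 x1^2 + a) / (2 y1)
s = (3*4^2 + 4) / (2*2) mod 5 = 3
x3 = s^2 - 2 x1 mod 5 = 3^2 - 2*4 = 1
y3 = s (x1 - x3) - y1 mod 5 = 3 * (4 - 1) - 2 = 2

2P = (1, 2)


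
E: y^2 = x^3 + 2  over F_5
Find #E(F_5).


For each x in F_5, count y with y^2 = x^3 + 0 x + 2 mod 5:
  x = 2: RHS = 0, y in [0]  -> 1 point(s)
  x = 3: RHS = 4, y in [2, 3]  -> 2 point(s)
  x = 4: RHS = 1, y in [1, 4]  -> 2 point(s)
Affine points: 5. Add the point at infinity: total = 6.

#E(F_5) = 6


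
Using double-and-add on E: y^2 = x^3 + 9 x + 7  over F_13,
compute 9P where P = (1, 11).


k = 9 = 1001_2 (binary, LSB first: 1001)
Double-and-add from P = (1, 11):
  bit 0 = 1: acc = O + (1, 11) = (1, 11)
  bit 1 = 0: acc unchanged = (1, 11)
  bit 2 = 0: acc unchanged = (1, 11)
  bit 3 = 1: acc = (1, 11) + (3, 3) = (12, 7)

9P = (12, 7)


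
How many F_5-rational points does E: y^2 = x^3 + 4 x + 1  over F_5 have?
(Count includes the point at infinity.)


For each x in F_5, count y with y^2 = x^3 + 4 x + 1 mod 5:
  x = 0: RHS = 1, y in [1, 4]  -> 2 point(s)
  x = 1: RHS = 1, y in [1, 4]  -> 2 point(s)
  x = 3: RHS = 0, y in [0]  -> 1 point(s)
  x = 4: RHS = 1, y in [1, 4]  -> 2 point(s)
Affine points: 7. Add the point at infinity: total = 8.

#E(F_5) = 8
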